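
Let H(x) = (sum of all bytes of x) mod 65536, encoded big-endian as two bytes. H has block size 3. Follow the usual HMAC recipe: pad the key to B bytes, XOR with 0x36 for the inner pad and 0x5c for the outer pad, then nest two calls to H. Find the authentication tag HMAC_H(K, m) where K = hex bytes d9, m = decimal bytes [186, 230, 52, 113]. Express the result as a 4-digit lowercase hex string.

01e0

Key hex bytes d9 is 1 byte ≤ B = 3; zero-pad to 3 bytes: K' = d9 00 00.
K' ⊕ ipad = ef 36 36.  K' ⊕ opad = 85 5c 5c.
Inner input = (K'⊕ipad) ∥ m = ef 36 36 ∥ ba e6 34 71.
Inner hash: sum = 239+54+54+186+230+52+113 = 928 → 03 a0.
Outer input = (K'⊕opad) ∥ inner = 85 5c 5c ∥ 03 a0.
Outer hash (tag): sum = 133+92+92+3+160 = 480 → 01 e0.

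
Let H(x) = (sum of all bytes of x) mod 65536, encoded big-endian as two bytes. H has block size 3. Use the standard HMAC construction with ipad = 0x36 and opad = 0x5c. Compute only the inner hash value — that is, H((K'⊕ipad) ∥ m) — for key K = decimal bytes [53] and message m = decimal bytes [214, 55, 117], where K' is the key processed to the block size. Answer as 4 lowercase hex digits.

Key decimal bytes [53] = 35 is 1 byte ≤ B = 3; zero-pad to 3 bytes: K' = 35 00 00.
K' ⊕ ipad = 03 36 36.
Inner input = 03 36 36 ∥ d6 37 75.
Inner hash: sum = 3+54+54+214+55+117 = 497 → 01 f1.

01f1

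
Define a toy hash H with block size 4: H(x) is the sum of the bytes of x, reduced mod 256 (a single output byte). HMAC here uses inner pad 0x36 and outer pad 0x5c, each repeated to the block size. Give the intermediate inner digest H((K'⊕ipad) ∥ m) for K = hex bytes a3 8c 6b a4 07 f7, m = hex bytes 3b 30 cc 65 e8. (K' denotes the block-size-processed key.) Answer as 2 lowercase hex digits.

Key hex bytes a3 8c 6b a4 07 f7 is 6 bytes > B = 4, so hash it first: H(key) = 3c, then zero-pad to 4 bytes: K' = 3c 00 00 00.
K' ⊕ ipad = 0a 36 36 36.
Inner input = 0a 36 36 36 ∥ 3b 30 cc 65 e8.
Inner hash: sum = 10+54+54+54+59+48+204+101+232 = 816; mod 256 = 48 → 30.

30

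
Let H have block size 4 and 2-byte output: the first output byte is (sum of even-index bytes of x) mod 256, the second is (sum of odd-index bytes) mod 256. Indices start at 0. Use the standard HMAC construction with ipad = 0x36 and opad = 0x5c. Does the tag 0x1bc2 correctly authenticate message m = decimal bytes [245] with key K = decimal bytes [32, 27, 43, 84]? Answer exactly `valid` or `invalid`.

invalid

Key decimal bytes [32, 27, 43, 84] = 20 1b 2b 54 is exactly B = 4 bytes: K' = 20 1b 2b 54.
K' ⊕ ipad = 16 2d 1d 62; K' ⊕ opad = 7c 47 77 08.
Inner hash: even-index sum = 296 mod 256 = 40; odd-index sum = 143 mod 256 = 143 → 28 8f.
Outer hash (recomputed tag): even-index sum = 283 mod 256 = 27; odd-index sum = 222 mod 256 = 222 → 1b de.
Recomputed tag = 1bde; claimed = 1bc2 → mismatch.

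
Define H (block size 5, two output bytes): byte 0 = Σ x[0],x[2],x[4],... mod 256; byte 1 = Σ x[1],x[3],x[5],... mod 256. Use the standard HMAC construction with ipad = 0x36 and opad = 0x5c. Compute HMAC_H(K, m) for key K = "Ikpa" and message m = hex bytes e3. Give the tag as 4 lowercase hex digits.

Key "Ikpa" = 49 6b 70 61 is 4 bytes ≤ B = 5; zero-pad to 5 bytes: K' = 49 6b 70 61 00.
K' ⊕ ipad = 7f 5d 46 57 36.  K' ⊕ opad = 15 37 2c 3d 5c.
Inner input = (K'⊕ipad) ∥ m = 7f 5d 46 57 36 ∥ e3.
Inner hash: even-index sum = 251 mod 256 = 251; odd-index sum = 407 mod 256 = 151 → fb 97.
Outer input = (K'⊕opad) ∥ inner = 15 37 2c 3d 5c ∥ fb 97.
Outer hash (tag): even-index sum = 308 mod 256 = 52; odd-index sum = 367 mod 256 = 111 → 34 6f.

346f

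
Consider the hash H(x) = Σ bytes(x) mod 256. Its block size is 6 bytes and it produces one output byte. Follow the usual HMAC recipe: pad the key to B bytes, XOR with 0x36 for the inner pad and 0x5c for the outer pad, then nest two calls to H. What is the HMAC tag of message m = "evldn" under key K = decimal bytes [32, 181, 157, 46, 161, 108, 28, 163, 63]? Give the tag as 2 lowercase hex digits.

87

Key decimal bytes [32, 181, 157, 46, 161, 108, 28, 163, 63] = 20 b5 9d 2e a1 6c 1c a3 3f is 9 bytes > B = 6, so hash it first: H(key) = ab, then zero-pad to 6 bytes: K' = ab 00 00 00 00 00.
K' ⊕ ipad = 9d 36 36 36 36 36.  K' ⊕ opad = f7 5c 5c 5c 5c 5c.
Inner input = (K'⊕ipad) ∥ m = 9d 36 36 36 36 36 ∥ 65 76 6c 64 6e.
Inner hash: sum = 157+54+54+54+54+54+101+118+108+100+110 = 964; mod 256 = 196 → c4.
Outer input = (K'⊕opad) ∥ inner = f7 5c 5c 5c 5c 5c ∥ c4.
Outer hash (tag): sum = 247+92+92+92+92+92+196 = 903; mod 256 = 135 → 87.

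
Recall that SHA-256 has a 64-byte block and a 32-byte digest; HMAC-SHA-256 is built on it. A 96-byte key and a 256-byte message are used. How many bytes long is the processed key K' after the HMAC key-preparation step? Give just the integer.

Key is 96 > 64 bytes, so it is hashed to 32 bytes then zero-padded to 64: |K'| = 64.

64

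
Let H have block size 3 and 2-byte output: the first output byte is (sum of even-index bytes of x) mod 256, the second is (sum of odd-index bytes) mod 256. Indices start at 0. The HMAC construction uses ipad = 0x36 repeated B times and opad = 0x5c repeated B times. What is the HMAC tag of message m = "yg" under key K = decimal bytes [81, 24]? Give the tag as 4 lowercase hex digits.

1048

Key decimal bytes [81, 24] = 51 18 is 2 bytes ≤ B = 3; zero-pad to 3 bytes: K' = 51 18 00.
K' ⊕ ipad = 67 2e 36.  K' ⊕ opad = 0d 44 5c.
Inner input = (K'⊕ipad) ∥ m = 67 2e 36 ∥ 79 67.
Inner hash: even-index sum = 260 mod 256 = 4; odd-index sum = 167 mod 256 = 167 → 04 a7.
Outer input = (K'⊕opad) ∥ inner = 0d 44 5c ∥ 04 a7.
Outer hash (tag): even-index sum = 272 mod 256 = 16; odd-index sum = 72 mod 256 = 72 → 10 48.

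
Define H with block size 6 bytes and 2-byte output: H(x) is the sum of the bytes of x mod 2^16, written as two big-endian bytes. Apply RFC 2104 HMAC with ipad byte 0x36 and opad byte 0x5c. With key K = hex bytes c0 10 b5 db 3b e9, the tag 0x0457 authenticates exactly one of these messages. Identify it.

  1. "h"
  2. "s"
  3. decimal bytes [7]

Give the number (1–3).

1

Key hex bytes c0 10 b5 db 3b e9 is exactly B = 6 bytes: K' = c0 10 b5 db 3b e9.
K' ⊕ ipad = f6 26 83 ed 0d df; K' ⊕ opad = 9c 4c e9 87 67 b5.
m1: inner = H(f6 26 83 ed 0d df 68) = 03 e0; tag = H(9c 4c e9 87 67 b5 03 e0) = 0457 ← matches
m2: inner = H(f6 26 83 ed 0d df 73) = 03 eb; tag = H(9c 4c e9 87 67 b5 03 eb) = 0462
m3: inner = H(f6 26 83 ed 0d df 07) = 03 7f; tag = H(9c 4c e9 87 67 b5 03 7f) = 03f6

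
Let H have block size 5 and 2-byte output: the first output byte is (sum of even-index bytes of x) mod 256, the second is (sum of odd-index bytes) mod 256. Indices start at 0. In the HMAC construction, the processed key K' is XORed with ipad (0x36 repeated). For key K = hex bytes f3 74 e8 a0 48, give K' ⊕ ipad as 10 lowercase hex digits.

Key hex bytes f3 74 e8 a0 48 is exactly B = 5 bytes: K' = f3 74 e8 a0 48.
XOR each byte with 0x36: f3⊕36=c5, 74⊕36=42, e8⊕36=de, a0⊕36=96, 48⊕36=7e.

c542de967e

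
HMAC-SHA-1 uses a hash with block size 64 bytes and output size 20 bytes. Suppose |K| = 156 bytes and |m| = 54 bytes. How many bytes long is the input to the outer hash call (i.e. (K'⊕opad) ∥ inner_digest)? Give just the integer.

84

Key is 156 > 64 bytes, so it is hashed to 20 bytes then zero-padded to 64: |K'| = 64.
Outer input = (K'⊕opad) ∥ H(inner) → 64 + 20 = 84 bytes.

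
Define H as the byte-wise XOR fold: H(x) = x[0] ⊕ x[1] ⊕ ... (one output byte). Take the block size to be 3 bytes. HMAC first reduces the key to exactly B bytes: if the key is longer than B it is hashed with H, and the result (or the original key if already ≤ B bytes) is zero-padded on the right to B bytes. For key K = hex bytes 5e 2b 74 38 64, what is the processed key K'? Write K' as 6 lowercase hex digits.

5d0000

|K| = 5 > B = 3, so first hash the key.
H(K): XOR 5e⊕2b⊕74⊕38⊕64 = 5d.
Zero-pad H(K) = 5d to 3 bytes: K' = 5d 00 00.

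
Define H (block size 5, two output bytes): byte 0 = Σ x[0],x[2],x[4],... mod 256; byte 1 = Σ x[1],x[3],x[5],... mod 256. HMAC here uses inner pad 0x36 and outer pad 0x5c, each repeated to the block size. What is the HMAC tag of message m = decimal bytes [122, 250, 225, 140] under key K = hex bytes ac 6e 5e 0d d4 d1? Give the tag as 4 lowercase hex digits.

Key hex bytes ac 6e 5e 0d d4 d1 is 6 bytes > B = 5, so hash it first: H(key) = de 4c, then zero-pad to 5 bytes: K' = de 4c 00 00 00.
K' ⊕ ipad = e8 7a 36 36 36.  K' ⊕ opad = 82 10 5c 5c 5c.
Inner input = (K'⊕ipad) ∥ m = e8 7a 36 36 36 ∥ 7a fa e1 8c.
Inner hash: even-index sum = 730 mod 256 = 218; odd-index sum = 523 mod 256 = 11 → da 0b.
Outer input = (K'⊕opad) ∥ inner = 82 10 5c 5c 5c ∥ da 0b.
Outer hash (tag): even-index sum = 325 mod 256 = 69; odd-index sum = 326 mod 256 = 70 → 45 46.

4546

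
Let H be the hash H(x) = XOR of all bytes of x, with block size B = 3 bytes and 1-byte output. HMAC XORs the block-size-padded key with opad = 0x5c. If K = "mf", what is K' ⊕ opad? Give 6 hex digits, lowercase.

313a5c

Key "mf" = 6d 66 is 2 bytes ≤ B = 3; zero-pad to 3 bytes: K' = 6d 66 00.
XOR each byte with 0x5c: 6d⊕5c=31, 66⊕5c=3a, 00⊕5c=5c.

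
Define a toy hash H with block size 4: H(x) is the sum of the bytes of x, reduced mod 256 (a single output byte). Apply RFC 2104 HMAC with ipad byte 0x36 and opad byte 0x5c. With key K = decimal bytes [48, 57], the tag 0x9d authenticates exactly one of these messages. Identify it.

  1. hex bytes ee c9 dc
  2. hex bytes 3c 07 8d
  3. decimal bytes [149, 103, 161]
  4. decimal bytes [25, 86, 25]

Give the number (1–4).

Key decimal bytes [48, 57] = 30 39 is 2 bytes ≤ B = 4; zero-pad to 4 bytes: K' = 30 39 00 00.
K' ⊕ ipad = 06 0f 36 36; K' ⊕ opad = 6c 65 5c 5c.
m1: inner = H(06 0f 36 36 ee c9 dc) = 14; tag = H(6c 65 5c 5c 14) = 9d ← matches
m2: inner = H(06 0f 36 36 3c 07 8d) = 51; tag = H(6c 65 5c 5c 51) = da
m3: inner = H(06 0f 36 36 95 67 a1) = 1e; tag = H(6c 65 5c 5c 1e) = a7
m4: inner = H(06 0f 36 36 19 56 19) = 09; tag = H(6c 65 5c 5c 09) = 92

1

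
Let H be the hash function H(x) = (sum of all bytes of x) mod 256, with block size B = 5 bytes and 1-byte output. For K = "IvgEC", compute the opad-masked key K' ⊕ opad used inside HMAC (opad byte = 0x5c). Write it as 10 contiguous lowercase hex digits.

Key "IvgEC" = 49 76 67 45 43 is exactly B = 5 bytes: K' = 49 76 67 45 43.
XOR each byte with 0x5c: 49⊕5c=15, 76⊕5c=2a, 67⊕5c=3b, 45⊕5c=19, 43⊕5c=1f.

152a3b191f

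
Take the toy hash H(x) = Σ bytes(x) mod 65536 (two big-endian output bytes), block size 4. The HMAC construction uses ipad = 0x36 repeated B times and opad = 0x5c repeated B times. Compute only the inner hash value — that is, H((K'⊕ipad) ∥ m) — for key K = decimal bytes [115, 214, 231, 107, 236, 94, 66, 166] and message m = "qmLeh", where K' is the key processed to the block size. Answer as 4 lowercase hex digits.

Key decimal bytes [115, 214, 231, 107, 236, 94, 66, 166] = 73 d6 e7 6b ec 5e 42 a6 is 8 bytes > B = 4, so hash it first: H(key) = 04 cd, then zero-pad to 4 bytes: K' = 04 cd 00 00.
K' ⊕ ipad = 32 fb 36 36.
Inner input = 32 fb 36 36 ∥ 71 6d 4c 65 68.
Inner hash: sum = 50+251+54+54+113+109+76+101+104 = 912 → 03 90.

0390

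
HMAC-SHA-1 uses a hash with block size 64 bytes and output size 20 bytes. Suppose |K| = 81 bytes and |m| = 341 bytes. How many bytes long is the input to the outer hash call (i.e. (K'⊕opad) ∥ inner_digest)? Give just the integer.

84

Key is 81 > 64 bytes, so it is hashed to 20 bytes then zero-padded to 64: |K'| = 64.
Outer input = (K'⊕opad) ∥ H(inner) → 64 + 20 = 84 bytes.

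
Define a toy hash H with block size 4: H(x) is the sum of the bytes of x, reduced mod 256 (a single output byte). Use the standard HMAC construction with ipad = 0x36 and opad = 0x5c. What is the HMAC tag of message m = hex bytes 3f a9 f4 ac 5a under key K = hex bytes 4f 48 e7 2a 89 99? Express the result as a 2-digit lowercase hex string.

Key hex bytes 4f 48 e7 2a 89 99 is 6 bytes > B = 4, so hash it first: H(key) = ca, then zero-pad to 4 bytes: K' = ca 00 00 00.
K' ⊕ ipad = fc 36 36 36.  K' ⊕ opad = 96 5c 5c 5c.
Inner input = (K'⊕ipad) ∥ m = fc 36 36 36 ∥ 3f a9 f4 ac 5a.
Inner hash: sum = 252+54+54+54+63+169+244+172+90 = 1152; mod 256 = 128 → 80.
Outer input = (K'⊕opad) ∥ inner = 96 5c 5c 5c ∥ 80.
Outer hash (tag): sum = 150+92+92+92+128 = 554; mod 256 = 42 → 2a.

2a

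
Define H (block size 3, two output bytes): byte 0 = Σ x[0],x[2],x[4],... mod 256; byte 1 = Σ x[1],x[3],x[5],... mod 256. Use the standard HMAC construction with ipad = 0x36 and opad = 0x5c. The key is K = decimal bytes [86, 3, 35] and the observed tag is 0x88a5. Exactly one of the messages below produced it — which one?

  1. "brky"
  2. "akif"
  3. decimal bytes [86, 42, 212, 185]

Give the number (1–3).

Key decimal bytes [86, 3, 35] = 56 03 23 is exactly B = 3 bytes: K' = 56 03 23.
K' ⊕ ipad = 60 35 15; K' ⊕ opad = 0a 5f 7f.
m1: inner = H(60 35 15 62 72 6b 79) = 60 02; tag = H(0a 5f 7f 60 02) = 8bbf
m2: inner = H(60 35 15 61 6b 69 66) = 46 ff; tag = H(0a 5f 7f 46 ff) = 88a5 ← matches
m3: inner = H(60 35 15 56 2a d4 b9) = 58 5f; tag = H(0a 5f 7f 58 5f) = e8b7

2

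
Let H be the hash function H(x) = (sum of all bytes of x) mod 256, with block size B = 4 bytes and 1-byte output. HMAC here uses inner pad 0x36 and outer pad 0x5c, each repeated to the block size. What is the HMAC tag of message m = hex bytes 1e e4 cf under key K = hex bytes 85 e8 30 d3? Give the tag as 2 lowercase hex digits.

d5

Key hex bytes 85 e8 30 d3 is exactly B = 4 bytes: K' = 85 e8 30 d3.
K' ⊕ ipad = b3 de 06 e5.  K' ⊕ opad = d9 b4 6c 8f.
Inner input = (K'⊕ipad) ∥ m = b3 de 06 e5 ∥ 1e e4 cf.
Inner hash: sum = 179+222+6+229+30+228+207 = 1101; mod 256 = 77 → 4d.
Outer input = (K'⊕opad) ∥ inner = d9 b4 6c 8f ∥ 4d.
Outer hash (tag): sum = 217+180+108+143+77 = 725; mod 256 = 213 → d5.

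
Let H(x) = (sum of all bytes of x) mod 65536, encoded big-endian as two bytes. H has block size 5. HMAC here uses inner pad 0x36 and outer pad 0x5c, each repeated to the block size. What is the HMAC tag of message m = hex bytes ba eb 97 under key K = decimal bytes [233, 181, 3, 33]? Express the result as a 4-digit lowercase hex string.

02fa

Key decimal bytes [233, 181, 3, 33] = e9 b5 03 21 is 4 bytes ≤ B = 5; zero-pad to 5 bytes: K' = e9 b5 03 21 00.
K' ⊕ ipad = df 83 35 17 36.  K' ⊕ opad = b5 e9 5f 7d 5c.
Inner input = (K'⊕ipad) ∥ m = df 83 35 17 36 ∥ ba eb 97.
Inner hash: sum = 223+131+53+23+54+186+235+151 = 1056 → 04 20.
Outer input = (K'⊕opad) ∥ inner = b5 e9 5f 7d 5c ∥ 04 20.
Outer hash (tag): sum = 181+233+95+125+92+4+32 = 762 → 02 fa.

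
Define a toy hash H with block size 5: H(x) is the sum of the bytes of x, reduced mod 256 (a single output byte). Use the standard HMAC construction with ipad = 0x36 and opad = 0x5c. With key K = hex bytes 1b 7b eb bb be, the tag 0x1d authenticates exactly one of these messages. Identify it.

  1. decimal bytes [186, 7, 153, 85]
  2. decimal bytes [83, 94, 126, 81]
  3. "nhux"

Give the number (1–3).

Key hex bytes 1b 7b eb bb be is exactly B = 5 bytes: K' = 1b 7b eb bb be.
K' ⊕ ipad = 2d 4d dd 8d 88; K' ⊕ opad = 47 27 b7 e7 e2.
m1: inner = H(2d 4d dd 8d 88 ba 07 99 55) = 1b; tag = H(47 27 b7 e7 e2 1b) = 09
m2: inner = H(2d 4d dd 8d 88 53 5e 7e 51) = ec; tag = H(47 27 b7 e7 e2 ec) = da
m3: inner = H(2d 4d dd 8d 88 6e 68 75 78) = 2f; tag = H(47 27 b7 e7 e2 2f) = 1d ← matches

3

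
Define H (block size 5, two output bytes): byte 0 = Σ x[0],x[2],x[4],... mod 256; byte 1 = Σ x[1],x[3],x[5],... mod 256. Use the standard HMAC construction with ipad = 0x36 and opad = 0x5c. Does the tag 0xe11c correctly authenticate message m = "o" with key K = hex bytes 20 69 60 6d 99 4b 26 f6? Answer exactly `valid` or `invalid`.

valid

Key hex bytes 20 69 60 6d 99 4b 26 f6 is 8 bytes > B = 5, so hash it first: H(key) = 3f 17, then zero-pad to 5 bytes: K' = 3f 17 00 00 00.
K' ⊕ ipad = 09 21 36 36 36; K' ⊕ opad = 63 4b 5c 5c 5c.
Inner hash: even-index sum = 117 mod 256 = 117; odd-index sum = 198 mod 256 = 198 → 75 c6.
Outer hash (recomputed tag): even-index sum = 481 mod 256 = 225; odd-index sum = 284 mod 256 = 28 → e1 1c.
Recomputed tag = e11c; claimed = e11c → match.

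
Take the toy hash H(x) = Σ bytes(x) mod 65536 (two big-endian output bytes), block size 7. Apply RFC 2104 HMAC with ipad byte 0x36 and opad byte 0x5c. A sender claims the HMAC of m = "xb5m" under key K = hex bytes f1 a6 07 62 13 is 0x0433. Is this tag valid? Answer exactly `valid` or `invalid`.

Key hex bytes f1 a6 07 62 13 is 5 bytes ≤ B = 7; zero-pad to 7 bytes: K' = f1 a6 07 62 13 00 00.
K' ⊕ ipad = c7 90 31 54 25 36 36; K' ⊕ opad = ad fa 5b 3e 4f 5c 5c.
Inner hash: sum = 199+144+49+84+37+54+54+120+98+53+109 = 1001 → 03 e9.
Outer hash (recomputed tag): sum = 173+250+91+62+79+92+92+3+233 = 1075 → 04 33.
Recomputed tag = 0433; claimed = 0433 → match.

valid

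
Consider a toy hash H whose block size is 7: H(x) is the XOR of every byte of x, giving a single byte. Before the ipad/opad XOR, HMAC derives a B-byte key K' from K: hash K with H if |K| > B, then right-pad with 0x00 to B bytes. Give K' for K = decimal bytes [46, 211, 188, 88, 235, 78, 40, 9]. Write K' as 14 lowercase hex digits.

9d000000000000

|K| = 8 > B = 7, so first hash the key.
H(K): XOR 2e⊕d3⊕bc⊕58⊕eb⊕4e⊕28⊕09 = 9d.
Zero-pad H(K) = 9d to 7 bytes: K' = 9d 00 00 00 00 00 00.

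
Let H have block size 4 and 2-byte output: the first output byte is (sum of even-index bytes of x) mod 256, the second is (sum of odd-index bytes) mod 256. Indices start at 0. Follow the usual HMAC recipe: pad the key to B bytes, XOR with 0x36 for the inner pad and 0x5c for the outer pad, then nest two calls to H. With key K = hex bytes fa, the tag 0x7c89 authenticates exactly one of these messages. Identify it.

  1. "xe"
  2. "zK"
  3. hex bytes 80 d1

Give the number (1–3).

Key hex bytes fa is 1 byte ≤ B = 4; zero-pad to 4 bytes: K' = fa 00 00 00.
K' ⊕ ipad = cc 36 36 36; K' ⊕ opad = a6 5c 5c 5c.
m1: inner = H(cc 36 36 36 78 65) = 7a d1; tag = H(a6 5c 5c 5c 7a d1) = 7c89 ← matches
m2: inner = H(cc 36 36 36 7a 4b) = 7c b7; tag = H(a6 5c 5c 5c 7c b7) = 7e6f
m3: inner = H(cc 36 36 36 80 d1) = 82 3d; tag = H(a6 5c 5c 5c 82 3d) = 84f5

1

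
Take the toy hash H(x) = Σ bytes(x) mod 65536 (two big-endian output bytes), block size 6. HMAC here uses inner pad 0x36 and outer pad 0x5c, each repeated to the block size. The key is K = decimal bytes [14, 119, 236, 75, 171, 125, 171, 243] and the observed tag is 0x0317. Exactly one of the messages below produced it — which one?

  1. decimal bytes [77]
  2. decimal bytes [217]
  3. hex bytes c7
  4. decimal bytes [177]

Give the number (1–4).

4

Key decimal bytes [14, 119, 236, 75, 171, 125, 171, 243] = 0e 77 ec 4b ab 7d ab f3 is 8 bytes > B = 6, so hash it first: H(key) = 04 82, then zero-pad to 6 bytes: K' = 04 82 00 00 00 00.
K' ⊕ ipad = 32 b4 36 36 36 36; K' ⊕ opad = 58 de 5c 5c 5c 5c.
m1: inner = H(32 b4 36 36 36 36 4d) = 02 0b; tag = H(58 de 5c 5c 5c 5c 02 0b) = 02b3
m2: inner = H(32 b4 36 36 36 36 d9) = 02 97; tag = H(58 de 5c 5c 5c 5c 02 97) = 033f
m3: inner = H(32 b4 36 36 36 36 c7) = 02 85; tag = H(58 de 5c 5c 5c 5c 02 85) = 032d
m4: inner = H(32 b4 36 36 36 36 b1) = 02 6f; tag = H(58 de 5c 5c 5c 5c 02 6f) = 0317 ← matches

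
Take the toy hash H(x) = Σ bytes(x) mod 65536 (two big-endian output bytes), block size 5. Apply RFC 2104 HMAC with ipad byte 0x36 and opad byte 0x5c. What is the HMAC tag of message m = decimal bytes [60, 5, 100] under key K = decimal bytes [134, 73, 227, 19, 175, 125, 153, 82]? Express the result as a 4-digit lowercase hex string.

025b

Key decimal bytes [134, 73, 227, 19, 175, 125, 153, 82] = 86 49 e3 13 af 7d 99 52 is 8 bytes > B = 5, so hash it first: H(key) = 03 dc, then zero-pad to 5 bytes: K' = 03 dc 00 00 00.
K' ⊕ ipad = 35 ea 36 36 36.  K' ⊕ opad = 5f 80 5c 5c 5c.
Inner input = (K'⊕ipad) ∥ m = 35 ea 36 36 36 ∥ 3c 05 64.
Inner hash: sum = 53+234+54+54+54+60+5+100 = 614 → 02 66.
Outer input = (K'⊕opad) ∥ inner = 5f 80 5c 5c 5c ∥ 02 66.
Outer hash (tag): sum = 95+128+92+92+92+2+102 = 603 → 02 5b.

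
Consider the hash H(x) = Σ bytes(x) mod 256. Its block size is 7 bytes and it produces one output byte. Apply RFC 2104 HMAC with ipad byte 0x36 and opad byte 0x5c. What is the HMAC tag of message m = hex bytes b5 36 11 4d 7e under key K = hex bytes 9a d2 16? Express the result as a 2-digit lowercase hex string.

5d

Key hex bytes 9a d2 16 is 3 bytes ≤ B = 7; zero-pad to 7 bytes: K' = 9a d2 16 00 00 00 00.
K' ⊕ ipad = ac e4 20 36 36 36 36.  K' ⊕ opad = c6 8e 4a 5c 5c 5c 5c.
Inner input = (K'⊕ipad) ∥ m = ac e4 20 36 36 36 36 ∥ b5 36 11 4d 7e.
Inner hash: sum = 172+228+32+54+54+54+54+181+54+17+77+126 = 1103; mod 256 = 79 → 4f.
Outer input = (K'⊕opad) ∥ inner = c6 8e 4a 5c 5c 5c 5c ∥ 4f.
Outer hash (tag): sum = 198+142+74+92+92+92+92+79 = 861; mod 256 = 93 → 5d.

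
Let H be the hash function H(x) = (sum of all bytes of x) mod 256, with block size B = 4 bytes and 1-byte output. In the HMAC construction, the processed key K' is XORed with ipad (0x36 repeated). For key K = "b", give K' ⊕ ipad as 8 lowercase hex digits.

Key "b" = 62 is 1 byte ≤ B = 4; zero-pad to 4 bytes: K' = 62 00 00 00.
XOR each byte with 0x36: 62⊕36=54, 00⊕36=36, 00⊕36=36, 00⊕36=36.

54363636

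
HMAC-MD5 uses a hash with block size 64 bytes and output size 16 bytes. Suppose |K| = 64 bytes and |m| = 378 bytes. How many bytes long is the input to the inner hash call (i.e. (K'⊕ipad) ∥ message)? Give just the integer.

Key is 64 ≤ 64 bytes, zero-padded: |K'| = 64.
Inner input = (K'⊕ipad) ∥ m → 64 + 378 = 442 bytes.

442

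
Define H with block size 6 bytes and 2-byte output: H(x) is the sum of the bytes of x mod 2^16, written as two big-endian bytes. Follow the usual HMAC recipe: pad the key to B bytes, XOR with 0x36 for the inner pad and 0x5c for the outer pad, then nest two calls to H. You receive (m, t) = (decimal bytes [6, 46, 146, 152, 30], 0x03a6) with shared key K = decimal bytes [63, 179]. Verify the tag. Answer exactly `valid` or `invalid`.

Key decimal bytes [63, 179] = 3f b3 is 2 bytes ≤ B = 6; zero-pad to 6 bytes: K' = 3f b3 00 00 00 00.
K' ⊕ ipad = 09 85 36 36 36 36; K' ⊕ opad = 63 ef 5c 5c 5c 5c.
Inner hash: sum = 9+133+54+54+54+54+6+46+146+152+30 = 738 → 02 e2.
Outer hash (recomputed tag): sum = 99+239+92+92+92+92+2+226 = 934 → 03 a6.
Recomputed tag = 03a6; claimed = 03a6 → match.

valid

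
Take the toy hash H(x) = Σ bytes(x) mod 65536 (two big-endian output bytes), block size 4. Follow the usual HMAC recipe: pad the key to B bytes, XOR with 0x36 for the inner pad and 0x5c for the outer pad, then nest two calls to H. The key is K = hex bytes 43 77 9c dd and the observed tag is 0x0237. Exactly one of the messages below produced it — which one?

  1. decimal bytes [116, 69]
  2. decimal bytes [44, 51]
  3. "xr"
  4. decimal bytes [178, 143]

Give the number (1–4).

Key hex bytes 43 77 9c dd is exactly B = 4 bytes: K' = 43 77 9c dd.
K' ⊕ ipad = 75 41 aa eb; K' ⊕ opad = 1f 2b c0 81.
m1: inner = H(75 41 aa eb 74 45) = 03 04; tag = H(1f 2b c0 81 03 04) = 0192
m2: inner = H(75 41 aa eb 2c 33) = 02 aa; tag = H(1f 2b c0 81 02 aa) = 0237 ← matches
m3: inner = H(75 41 aa eb 78 72) = 03 35; tag = H(1f 2b c0 81 03 35) = 01c3
m4: inner = H(75 41 aa eb b2 8f) = 03 8c; tag = H(1f 2b c0 81 03 8c) = 021a

2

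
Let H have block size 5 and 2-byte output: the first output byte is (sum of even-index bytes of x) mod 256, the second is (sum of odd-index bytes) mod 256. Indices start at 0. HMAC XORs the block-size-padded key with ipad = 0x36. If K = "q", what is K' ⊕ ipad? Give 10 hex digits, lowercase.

Key "q" = 71 is 1 byte ≤ B = 5; zero-pad to 5 bytes: K' = 71 00 00 00 00.
XOR each byte with 0x36: 71⊕36=47, 00⊕36=36, 00⊕36=36, 00⊕36=36, 00⊕36=36.

4736363636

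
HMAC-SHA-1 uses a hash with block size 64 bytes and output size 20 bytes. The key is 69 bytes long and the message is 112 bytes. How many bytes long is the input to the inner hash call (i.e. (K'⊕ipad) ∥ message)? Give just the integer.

176

Key is 69 > 64 bytes, so it is hashed to 20 bytes then zero-padded to 64: |K'| = 64.
Inner input = (K'⊕ipad) ∥ m → 64 + 112 = 176 bytes.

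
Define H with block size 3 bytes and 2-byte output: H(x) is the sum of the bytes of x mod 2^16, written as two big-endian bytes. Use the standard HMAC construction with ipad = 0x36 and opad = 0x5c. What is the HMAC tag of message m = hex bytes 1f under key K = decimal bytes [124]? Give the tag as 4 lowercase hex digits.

Key decimal bytes [124] = 7c is 1 byte ≤ B = 3; zero-pad to 3 bytes: K' = 7c 00 00.
K' ⊕ ipad = 4a 36 36.  K' ⊕ opad = 20 5c 5c.
Inner input = (K'⊕ipad) ∥ m = 4a 36 36 ∥ 1f.
Inner hash: sum = 74+54+54+31 = 213 → 00 d5.
Outer input = (K'⊕opad) ∥ inner = 20 5c 5c ∥ 00 d5.
Outer hash (tag): sum = 32+92+92+0+213 = 429 → 01 ad.

01ad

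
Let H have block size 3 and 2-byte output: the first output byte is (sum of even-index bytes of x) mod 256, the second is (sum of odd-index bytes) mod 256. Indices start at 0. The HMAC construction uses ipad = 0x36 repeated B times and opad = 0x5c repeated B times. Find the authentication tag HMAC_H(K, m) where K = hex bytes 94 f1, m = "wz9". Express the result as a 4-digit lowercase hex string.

Key hex bytes 94 f1 is 2 bytes ≤ B = 3; zero-pad to 3 bytes: K' = 94 f1 00.
K' ⊕ ipad = a2 c7 36.  K' ⊕ opad = c8 ad 5c.
Inner input = (K'⊕ipad) ∥ m = a2 c7 36 ∥ 77 7a 39.
Inner hash: even-index sum = 338 mod 256 = 82; odd-index sum = 375 mod 256 = 119 → 52 77.
Outer input = (K'⊕opad) ∥ inner = c8 ad 5c ∥ 52 77.
Outer hash (tag): even-index sum = 411 mod 256 = 155; odd-index sum = 255 mod 256 = 255 → 9b ff.

9bff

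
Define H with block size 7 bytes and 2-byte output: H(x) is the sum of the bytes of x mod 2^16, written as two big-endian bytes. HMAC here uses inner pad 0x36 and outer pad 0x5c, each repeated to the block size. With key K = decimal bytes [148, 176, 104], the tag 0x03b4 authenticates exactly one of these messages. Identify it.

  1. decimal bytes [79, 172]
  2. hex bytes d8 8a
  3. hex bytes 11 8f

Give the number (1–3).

Key decimal bytes [148, 176, 104] = 94 b0 68 is 3 bytes ≤ B = 7; zero-pad to 7 bytes: K' = 94 b0 68 00 00 00 00.
K' ⊕ ipad = a2 86 5e 36 36 36 36; K' ⊕ opad = c8 ec 34 5c 5c 5c 5c.
m1: inner = H(a2 86 5e 36 36 36 36 4f ac) = 03 59; tag = H(c8 ec 34 5c 5c 5c 5c 03 59) = 03b4 ← matches
m2: inner = H(a2 86 5e 36 36 36 36 d8 8a) = 03 c0; tag = H(c8 ec 34 5c 5c 5c 5c 03 c0) = 041b
m3: inner = H(a2 86 5e 36 36 36 36 11 8f) = 02 fe; tag = H(c8 ec 34 5c 5c 5c 5c 02 fe) = 0458

1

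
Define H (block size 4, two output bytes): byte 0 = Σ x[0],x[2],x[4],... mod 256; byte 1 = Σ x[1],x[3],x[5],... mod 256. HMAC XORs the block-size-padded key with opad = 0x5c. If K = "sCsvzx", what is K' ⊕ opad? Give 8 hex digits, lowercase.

Key "sCsvzx" = 73 43 73 76 7a 78 is 6 bytes > B = 4, so hash it first: H(key) = 60 31, then zero-pad to 4 bytes: K' = 60 31 00 00.
XOR each byte with 0x5c: 60⊕5c=3c, 31⊕5c=6d, 00⊕5c=5c, 00⊕5c=5c.

3c6d5c5c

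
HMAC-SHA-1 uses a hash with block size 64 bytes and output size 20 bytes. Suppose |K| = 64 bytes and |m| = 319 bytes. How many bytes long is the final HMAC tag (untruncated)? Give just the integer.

The tag is one SHA-1 digest: 20 bytes.

20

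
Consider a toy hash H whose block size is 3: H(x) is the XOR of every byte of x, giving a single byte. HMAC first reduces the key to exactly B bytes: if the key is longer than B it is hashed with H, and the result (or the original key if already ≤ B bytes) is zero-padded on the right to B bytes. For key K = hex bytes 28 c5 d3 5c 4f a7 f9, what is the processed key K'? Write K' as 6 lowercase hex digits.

730000

|K| = 7 > B = 3, so first hash the key.
H(K): XOR 28⊕c5⊕d3⊕5c⊕4f⊕a7⊕f9 = 73.
Zero-pad H(K) = 73 to 3 bytes: K' = 73 00 00.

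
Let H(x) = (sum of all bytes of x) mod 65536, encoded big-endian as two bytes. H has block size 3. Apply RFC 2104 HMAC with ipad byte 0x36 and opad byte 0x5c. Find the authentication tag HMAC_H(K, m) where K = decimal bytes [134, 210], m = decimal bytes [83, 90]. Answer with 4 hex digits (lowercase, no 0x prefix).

Key decimal bytes [134, 210] = 86 d2 is 2 bytes ≤ B = 3; zero-pad to 3 bytes: K' = 86 d2 00.
K' ⊕ ipad = b0 e4 36.  K' ⊕ opad = da 8e 5c.
Inner input = (K'⊕ipad) ∥ m = b0 e4 36 ∥ 53 5a.
Inner hash: sum = 176+228+54+83+90 = 631 → 02 77.
Outer input = (K'⊕opad) ∥ inner = da 8e 5c ∥ 02 77.
Outer hash (tag): sum = 218+142+92+2+119 = 573 → 02 3d.

023d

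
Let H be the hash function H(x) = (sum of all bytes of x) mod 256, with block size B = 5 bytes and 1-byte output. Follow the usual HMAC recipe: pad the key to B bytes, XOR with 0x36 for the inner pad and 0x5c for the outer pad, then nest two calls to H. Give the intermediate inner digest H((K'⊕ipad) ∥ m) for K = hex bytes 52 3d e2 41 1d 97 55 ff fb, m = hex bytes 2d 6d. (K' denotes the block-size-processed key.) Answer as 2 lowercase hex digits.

Key hex bytes 52 3d e2 41 1d 97 55 ff fb is 9 bytes > B = 5, so hash it first: H(key) = b5, then zero-pad to 5 bytes: K' = b5 00 00 00 00.
K' ⊕ ipad = 83 36 36 36 36.
Inner input = 83 36 36 36 36 ∥ 2d 6d.
Inner hash: sum = 131+54+54+54+54+45+109 = 501; mod 256 = 245 → f5.

f5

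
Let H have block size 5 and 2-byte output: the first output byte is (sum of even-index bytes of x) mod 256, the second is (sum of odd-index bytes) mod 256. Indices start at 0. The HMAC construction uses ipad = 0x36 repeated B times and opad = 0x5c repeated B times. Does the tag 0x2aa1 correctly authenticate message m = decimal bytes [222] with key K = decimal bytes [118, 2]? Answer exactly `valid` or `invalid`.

Key decimal bytes [118, 2] = 76 02 is 2 bytes ≤ B = 5; zero-pad to 5 bytes: K' = 76 02 00 00 00.
K' ⊕ ipad = 40 34 36 36 36; K' ⊕ opad = 2a 5e 5c 5c 5c.
Inner hash: even-index sum = 172 mod 256 = 172; odd-index sum = 328 mod 256 = 72 → ac 48.
Outer hash (recomputed tag): even-index sum = 298 mod 256 = 42; odd-index sum = 358 mod 256 = 102 → 2a 66.
Recomputed tag = 2a66; claimed = 2aa1 → mismatch.

invalid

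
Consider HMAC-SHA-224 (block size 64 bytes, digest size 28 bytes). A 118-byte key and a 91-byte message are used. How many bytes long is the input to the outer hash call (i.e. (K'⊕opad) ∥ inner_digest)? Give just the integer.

92

Key is 118 > 64 bytes, so it is hashed to 28 bytes then zero-padded to 64: |K'| = 64.
Outer input = (K'⊕opad) ∥ H(inner) → 64 + 28 = 92 bytes.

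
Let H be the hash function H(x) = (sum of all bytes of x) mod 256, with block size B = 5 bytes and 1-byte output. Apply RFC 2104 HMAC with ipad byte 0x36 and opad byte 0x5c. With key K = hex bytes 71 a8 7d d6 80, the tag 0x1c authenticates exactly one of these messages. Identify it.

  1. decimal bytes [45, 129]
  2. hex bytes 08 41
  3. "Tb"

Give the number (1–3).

1

Key hex bytes 71 a8 7d d6 80 is exactly B = 5 bytes: K' = 71 a8 7d d6 80.
K' ⊕ ipad = 47 9e 4b e0 b6; K' ⊕ opad = 2d f4 21 8a dc.
m1: inner = H(47 9e 4b e0 b6 2d 81) = 74; tag = H(2d f4 21 8a dc 74) = 1c ← matches
m2: inner = H(47 9e 4b e0 b6 08 41) = 0f; tag = H(2d f4 21 8a dc 0f) = b7
m3: inner = H(47 9e 4b e0 b6 54 62) = 7c; tag = H(2d f4 21 8a dc 7c) = 24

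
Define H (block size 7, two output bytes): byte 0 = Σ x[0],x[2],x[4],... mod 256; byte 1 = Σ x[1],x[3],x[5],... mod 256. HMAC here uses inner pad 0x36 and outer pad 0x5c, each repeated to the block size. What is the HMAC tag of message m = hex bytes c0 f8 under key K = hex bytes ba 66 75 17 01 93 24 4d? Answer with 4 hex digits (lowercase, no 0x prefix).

b3b5

Key hex bytes ba 66 75 17 01 93 24 4d is 8 bytes > B = 7, so hash it first: H(key) = 54 5d, then zero-pad to 7 bytes: K' = 54 5d 00 00 00 00 00.
K' ⊕ ipad = 62 6b 36 36 36 36 36.  K' ⊕ opad = 08 01 5c 5c 5c 5c 5c.
Inner input = (K'⊕ipad) ∥ m = 62 6b 36 36 36 36 36 ∥ c0 f8.
Inner hash: even-index sum = 508 mod 256 = 252; odd-index sum = 407 mod 256 = 151 → fc 97.
Outer input = (K'⊕opad) ∥ inner = 08 01 5c 5c 5c 5c 5c ∥ fc 97.
Outer hash (tag): even-index sum = 435 mod 256 = 179; odd-index sum = 437 mod 256 = 181 → b3 b5.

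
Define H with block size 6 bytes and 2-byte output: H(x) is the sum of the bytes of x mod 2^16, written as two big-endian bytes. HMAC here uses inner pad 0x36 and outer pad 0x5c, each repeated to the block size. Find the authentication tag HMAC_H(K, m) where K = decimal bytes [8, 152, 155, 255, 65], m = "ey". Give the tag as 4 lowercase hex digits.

03eb

Key decimal bytes [8, 152, 155, 255, 65] = 08 98 9b ff 41 is 5 bytes ≤ B = 6; zero-pad to 6 bytes: K' = 08 98 9b ff 41 00.
K' ⊕ ipad = 3e ae ad c9 77 36.  K' ⊕ opad = 54 c4 c7 a3 1d 5c.
Inner input = (K'⊕ipad) ∥ m = 3e ae ad c9 77 36 ∥ 65 79.
Inner hash: sum = 62+174+173+201+119+54+101+121 = 1005 → 03 ed.
Outer input = (K'⊕opad) ∥ inner = 54 c4 c7 a3 1d 5c ∥ 03 ed.
Outer hash (tag): sum = 84+196+199+163+29+92+3+237 = 1003 → 03 eb.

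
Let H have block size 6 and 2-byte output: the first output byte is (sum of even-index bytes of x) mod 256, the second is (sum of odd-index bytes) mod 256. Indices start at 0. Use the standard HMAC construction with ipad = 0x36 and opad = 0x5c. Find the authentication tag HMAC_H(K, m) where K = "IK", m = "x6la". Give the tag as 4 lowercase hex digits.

9c4f

Key "IK" = 49 4b is 2 bytes ≤ B = 6; zero-pad to 6 bytes: K' = 49 4b 00 00 00 00.
K' ⊕ ipad = 7f 7d 36 36 36 36.  K' ⊕ opad = 15 17 5c 5c 5c 5c.
Inner input = (K'⊕ipad) ∥ m = 7f 7d 36 36 36 36 ∥ 78 36 6c 61.
Inner hash: even-index sum = 463 mod 256 = 207; odd-index sum = 384 mod 256 = 128 → cf 80.
Outer input = (K'⊕opad) ∥ inner = 15 17 5c 5c 5c 5c ∥ cf 80.
Outer hash (tag): even-index sum = 412 mod 256 = 156; odd-index sum = 335 mod 256 = 79 → 9c 4f.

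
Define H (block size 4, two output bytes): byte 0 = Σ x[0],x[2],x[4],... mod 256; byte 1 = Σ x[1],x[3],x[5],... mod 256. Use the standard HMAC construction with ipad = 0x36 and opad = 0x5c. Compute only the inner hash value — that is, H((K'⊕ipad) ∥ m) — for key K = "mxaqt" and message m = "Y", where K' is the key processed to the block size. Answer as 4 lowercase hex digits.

0315

Key "mxaqt" = 6d 78 61 71 74 is 5 bytes > B = 4, so hash it first: H(key) = 42 e9, then zero-pad to 4 bytes: K' = 42 e9 00 00.
K' ⊕ ipad = 74 df 36 36.
Inner input = 74 df 36 36 ∥ 59.
Inner hash: even-index sum = 259 mod 256 = 3; odd-index sum = 277 mod 256 = 21 → 03 15.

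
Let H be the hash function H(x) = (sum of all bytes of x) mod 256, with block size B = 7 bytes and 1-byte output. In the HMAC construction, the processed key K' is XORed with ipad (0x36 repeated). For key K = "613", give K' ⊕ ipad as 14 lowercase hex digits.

Key "613" = 36 31 33 is 3 bytes ≤ B = 7; zero-pad to 7 bytes: K' = 36 31 33 00 00 00 00.
XOR each byte with 0x36: 36⊕36=00, 31⊕36=07, 33⊕36=05, 00⊕36=36, 00⊕36=36, 00⊕36=36, 00⊕36=36.

00070536363636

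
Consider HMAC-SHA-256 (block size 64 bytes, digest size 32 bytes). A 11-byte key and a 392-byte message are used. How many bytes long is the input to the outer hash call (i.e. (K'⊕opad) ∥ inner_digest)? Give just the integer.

96

Key is 11 ≤ 64 bytes, zero-padded: |K'| = 64.
Outer input = (K'⊕opad) ∥ H(inner) → 64 + 32 = 96 bytes.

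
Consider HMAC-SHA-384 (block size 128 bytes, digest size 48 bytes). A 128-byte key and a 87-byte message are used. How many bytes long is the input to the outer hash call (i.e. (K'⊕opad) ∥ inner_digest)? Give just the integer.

176

Key is 128 ≤ 128 bytes, zero-padded: |K'| = 128.
Outer input = (K'⊕opad) ∥ H(inner) → 128 + 48 = 176 bytes.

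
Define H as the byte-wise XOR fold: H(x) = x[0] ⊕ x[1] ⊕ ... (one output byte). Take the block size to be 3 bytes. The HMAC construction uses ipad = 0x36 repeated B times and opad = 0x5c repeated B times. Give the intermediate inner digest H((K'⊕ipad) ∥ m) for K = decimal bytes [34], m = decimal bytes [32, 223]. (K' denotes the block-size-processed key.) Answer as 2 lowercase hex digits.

Key decimal bytes [34] = 22 is 1 byte ≤ B = 3; zero-pad to 3 bytes: K' = 22 00 00.
K' ⊕ ipad = 14 36 36.
Inner input = 14 36 36 ∥ 20 df.
Inner hash: XOR 14⊕36⊕36⊕20⊕df = eb.

eb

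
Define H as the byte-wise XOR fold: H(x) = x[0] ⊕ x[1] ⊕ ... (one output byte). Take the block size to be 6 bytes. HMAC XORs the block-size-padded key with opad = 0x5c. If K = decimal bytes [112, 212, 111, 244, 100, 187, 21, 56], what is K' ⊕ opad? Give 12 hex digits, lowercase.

915c5c5c5c5c

Key decimal bytes [112, 212, 111, 244, 100, 187, 21, 56] = 70 d4 6f f4 64 bb 15 38 is 8 bytes > B = 6, so hash it first: H(key) = cd, then zero-pad to 6 bytes: K' = cd 00 00 00 00 00.
XOR each byte with 0x5c: cd⊕5c=91, 00⊕5c=5c, 00⊕5c=5c, 00⊕5c=5c, 00⊕5c=5c, 00⊕5c=5c.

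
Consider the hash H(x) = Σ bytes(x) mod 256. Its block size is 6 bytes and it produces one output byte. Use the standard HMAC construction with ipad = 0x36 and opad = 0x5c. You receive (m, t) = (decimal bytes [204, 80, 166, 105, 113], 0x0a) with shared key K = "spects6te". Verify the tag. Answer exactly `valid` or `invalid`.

valid

Key "spects6te" = 73 70 65 63 74 73 36 74 65 is 9 bytes > B = 6, so hash it first: H(key) = a1, then zero-pad to 6 bytes: K' = a1 00 00 00 00 00.
K' ⊕ ipad = 97 36 36 36 36 36; K' ⊕ opad = fd 5c 5c 5c 5c 5c.
Inner hash: sum = 151+54+54+54+54+54+204+80+166+105+113 = 1089; mod 256 = 65 → 41.
Outer hash (recomputed tag): sum = 253+92+92+92+92+92+65 = 778; mod 256 = 10 → 0a.
Recomputed tag = 0a; claimed = 0a → match.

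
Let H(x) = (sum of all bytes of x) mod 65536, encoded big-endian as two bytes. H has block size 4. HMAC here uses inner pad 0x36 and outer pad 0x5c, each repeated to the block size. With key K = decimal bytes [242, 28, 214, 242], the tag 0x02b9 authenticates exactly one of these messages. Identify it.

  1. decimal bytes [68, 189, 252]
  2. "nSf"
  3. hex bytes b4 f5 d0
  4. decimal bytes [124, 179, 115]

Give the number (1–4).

Key decimal bytes [242, 28, 214, 242] = f2 1c d6 f2 is exactly B = 4 bytes: K' = f2 1c d6 f2.
K' ⊕ ipad = c4 2a e0 c4; K' ⊕ opad = ae 40 8a ae.
m1: inner = H(c4 2a e0 c4 44 bd fc) = 04 8f; tag = H(ae 40 8a ae 04 8f) = 02b9 ← matches
m2: inner = H(c4 2a e0 c4 6e 53 66) = 03 b9; tag = H(ae 40 8a ae 03 b9) = 02e2
m3: inner = H(c4 2a e0 c4 b4 f5 d0) = 05 0b; tag = H(ae 40 8a ae 05 0b) = 0236
m4: inner = H(c4 2a e0 c4 7c b3 73) = 04 34; tag = H(ae 40 8a ae 04 34) = 025e

1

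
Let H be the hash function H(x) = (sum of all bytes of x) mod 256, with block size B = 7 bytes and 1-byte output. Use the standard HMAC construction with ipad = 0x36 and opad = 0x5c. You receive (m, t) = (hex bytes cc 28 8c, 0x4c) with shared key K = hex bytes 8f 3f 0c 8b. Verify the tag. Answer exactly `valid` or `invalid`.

valid

Key hex bytes 8f 3f 0c 8b is 4 bytes ≤ B = 7; zero-pad to 7 bytes: K' = 8f 3f 0c 8b 00 00 00.
K' ⊕ ipad = b9 09 3a bd 36 36 36; K' ⊕ opad = d3 63 50 d7 5c 5c 5c.
Inner hash: sum = 185+9+58+189+54+54+54+204+40+140 = 987; mod 256 = 219 → db.
Outer hash (recomputed tag): sum = 211+99+80+215+92+92+92+219 = 1100; mod 256 = 76 → 4c.
Recomputed tag = 4c; claimed = 4c → match.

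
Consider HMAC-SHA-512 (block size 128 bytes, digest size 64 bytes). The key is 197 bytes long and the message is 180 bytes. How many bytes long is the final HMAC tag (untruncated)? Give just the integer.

64

The tag is one SHA-512 digest: 64 bytes.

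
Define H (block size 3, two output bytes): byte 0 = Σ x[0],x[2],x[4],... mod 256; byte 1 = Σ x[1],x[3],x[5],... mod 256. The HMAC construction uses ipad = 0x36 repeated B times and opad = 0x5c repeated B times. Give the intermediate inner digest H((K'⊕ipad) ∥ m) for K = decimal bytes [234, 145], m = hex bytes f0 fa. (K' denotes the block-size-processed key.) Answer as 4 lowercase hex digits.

Key decimal bytes [234, 145] = ea 91 is 2 bytes ≤ B = 3; zero-pad to 3 bytes: K' = ea 91 00.
K' ⊕ ipad = dc a7 36.
Inner input = dc a7 36 ∥ f0 fa.
Inner hash: even-index sum = 524 mod 256 = 12; odd-index sum = 407 mod 256 = 151 → 0c 97.

0c97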